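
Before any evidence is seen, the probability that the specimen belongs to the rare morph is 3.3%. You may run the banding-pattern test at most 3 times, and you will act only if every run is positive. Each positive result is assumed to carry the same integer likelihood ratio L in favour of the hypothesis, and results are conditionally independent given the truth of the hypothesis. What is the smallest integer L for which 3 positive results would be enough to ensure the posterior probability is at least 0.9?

Prior odds = 0.033/0.967 = 33/967.
Target odds = 0.9/0.1 = 9.
Need L³ ≥ 9 ÷ (33/967) = 2901/11.
6³ = 216 < 2901/11 ≤ 343 = 7³, so L = 7.

7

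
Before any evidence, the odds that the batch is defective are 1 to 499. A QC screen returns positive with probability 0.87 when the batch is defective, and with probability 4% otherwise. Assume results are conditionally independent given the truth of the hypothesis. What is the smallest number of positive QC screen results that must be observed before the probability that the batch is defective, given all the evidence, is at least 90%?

3

Prior odds = 1/499.
Likelihood ratio of a positive result = 0.87/0.04 = 21.75.
Target posterior odds = 0.9/0.1 = 9.
Require 21.75ⁿ ≥ 9 ÷ (1/499) = 4491.
21.75² = 473.0625 falls short of 4491 but 21.75³ = 658503/64 reaches it, so n = 3.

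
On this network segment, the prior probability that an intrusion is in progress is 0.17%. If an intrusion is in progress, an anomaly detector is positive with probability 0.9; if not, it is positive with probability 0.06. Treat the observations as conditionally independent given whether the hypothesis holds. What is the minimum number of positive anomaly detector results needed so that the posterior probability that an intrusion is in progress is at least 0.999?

5

Prior odds: 0.0017 ÷ 0.9983 = 17/9983.
Likelihood ratio of a positive = 0.9/0.06 = 15.
Target posterior odds = 0.999/0.001 = 999.
Need (17/9983) × 15ⁿ ≥ 999, i.e. 15ⁿ ≥ 9973017/17.
15⁴ = 50625 falls short of 9973017/17 but 15⁵ = 759375 reaches it, so n = 5.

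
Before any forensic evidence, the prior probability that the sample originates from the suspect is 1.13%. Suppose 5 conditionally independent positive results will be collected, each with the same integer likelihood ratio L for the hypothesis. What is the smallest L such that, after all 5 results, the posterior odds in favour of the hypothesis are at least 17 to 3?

4

Prior odds = 0.0113/0.9887 = 113/9887.
Target odds = 17/3.
Need L⁵ ≥ 17/3 ÷ (113/9887) = 168079/339.
3⁵ = 243 < 168079/339 ≤ 1024 = 4⁵, so L = 4.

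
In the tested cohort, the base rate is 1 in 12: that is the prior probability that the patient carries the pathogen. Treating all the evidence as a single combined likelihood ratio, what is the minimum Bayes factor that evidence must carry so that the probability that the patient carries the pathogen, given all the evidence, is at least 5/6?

55

Prior odds = (1/12)/(11/12) = 1/11.
Target odds = (5/6)/(1/6) = 5.
Required Bayes factor = 5 ÷ (1/11) = 55.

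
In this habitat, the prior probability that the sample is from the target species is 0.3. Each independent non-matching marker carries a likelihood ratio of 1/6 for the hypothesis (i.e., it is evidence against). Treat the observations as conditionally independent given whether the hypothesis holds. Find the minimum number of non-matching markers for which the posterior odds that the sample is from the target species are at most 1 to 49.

Prior odds: 0.3 ÷ 0.7 = 3/7.
Likelihood ratio per non-matching marker = 1/6.
Target odds = 1/49.
Need (3/7) × (1/6)ⁿ ≤ 1/49, i.e. (1/6)ⁿ ≤ 1/21.
(1/6)¹ = 1/6 is still above 1/21 but (1/6)² = 1/36 is at or below it, so n = 2.

2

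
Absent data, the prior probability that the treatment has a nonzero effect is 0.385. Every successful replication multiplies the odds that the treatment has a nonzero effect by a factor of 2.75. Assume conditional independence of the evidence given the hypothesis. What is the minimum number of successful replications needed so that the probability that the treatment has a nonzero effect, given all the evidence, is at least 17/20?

3

Prior odds: 0.385 ÷ 0.615 = 77/123.
Likelihood ratio per successful replication = 2.75.
Target posterior odds = 0.85/0.15 = 17/3.
Need (77/123) × 2.75ⁿ ≥ 17/3, i.e. 2.75ⁿ ≥ 697/77.
2.75² = 7.5625 falls short of 697/77 but 2.75³ = 20.796875 reaches it, so n = 3.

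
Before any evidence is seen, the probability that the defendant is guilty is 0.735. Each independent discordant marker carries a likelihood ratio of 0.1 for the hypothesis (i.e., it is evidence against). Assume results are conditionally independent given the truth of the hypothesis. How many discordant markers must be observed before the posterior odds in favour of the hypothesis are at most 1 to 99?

Prior odds = 0.735/0.265 = 147/53.
Likelihood ratio per discordant marker = 0.1.
Target odds = 1/99.
Require 0.1ⁿ ≤ 1/99 ÷ (147/53) = 53/14553.
0.1² = 0.01 is still above 53/14553 but 0.1³ = 0.001 is at or below it, so n = 3.

3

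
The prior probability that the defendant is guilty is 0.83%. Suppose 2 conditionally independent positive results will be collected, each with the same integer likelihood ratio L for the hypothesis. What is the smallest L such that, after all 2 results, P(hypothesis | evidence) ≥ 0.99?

Prior odds = 0.0083/0.9917 = 83/9917.
Target odds = 0.99/0.01 = 99.
Need L² ≥ 99 ÷ (83/9917) = 981783/83.
108² = 11664 < 981783/83 ≤ 11881 = 109², so L = 109.

109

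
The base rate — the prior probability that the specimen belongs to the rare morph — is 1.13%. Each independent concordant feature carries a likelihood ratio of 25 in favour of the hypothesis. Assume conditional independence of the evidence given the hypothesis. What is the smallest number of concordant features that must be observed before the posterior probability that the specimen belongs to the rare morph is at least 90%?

3

Prior odds: 0.0113 ÷ 0.9887 = 113/9887.
Likelihood ratio per concordant feature = 25.
Target posterior odds = 0.9/0.1 = 9.
Need (113/9887) × 25ⁿ ≥ 9, i.e. 25ⁿ ≥ 88983/113.
25² = 625 falls short of 88983/113 but 25³ = 15625 reaches it, so n = 3.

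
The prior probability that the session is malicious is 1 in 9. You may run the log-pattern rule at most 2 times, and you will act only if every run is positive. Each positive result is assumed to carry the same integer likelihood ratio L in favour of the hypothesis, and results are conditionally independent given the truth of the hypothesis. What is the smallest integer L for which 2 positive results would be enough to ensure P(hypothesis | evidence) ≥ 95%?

Prior odds = (1/9)/(8/9) = 0.125.
Target odds = 0.95/0.05 = 19.
Need L² ≥ 19 ÷ 0.125 = 152.
12² = 144 < 152 ≤ 169 = 13², so L = 13.

13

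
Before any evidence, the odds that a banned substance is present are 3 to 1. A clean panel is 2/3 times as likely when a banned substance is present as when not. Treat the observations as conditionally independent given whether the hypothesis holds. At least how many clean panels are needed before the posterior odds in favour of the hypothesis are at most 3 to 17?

Prior odds = 3.
Likelihood ratio per clean panel = 2/3.
Target odds = 3/17.
Require (2/3)ⁿ ≤ 3/17 ÷ 3 = 1/17.
(2/3)⁶ = 64/729 is still above 1/17 but (2/3)⁷ = 128/2187 is at or below it, so n = 7.

7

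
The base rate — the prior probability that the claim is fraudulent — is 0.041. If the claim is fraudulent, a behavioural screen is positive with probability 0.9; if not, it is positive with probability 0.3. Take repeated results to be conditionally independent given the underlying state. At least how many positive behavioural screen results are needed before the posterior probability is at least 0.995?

Prior odds = 0.041/0.959 = 41/959.
Likelihood ratio of a positive = 0.9/0.3 = 3.
Target posterior odds = 0.995/0.005 = 199.
Require 3ⁿ ≥ 199 ÷ (41/959) = 190841/41.
3⁷ = 2187 falls short of 190841/41 but 3⁸ = 6561 reaches it, so n = 8.

8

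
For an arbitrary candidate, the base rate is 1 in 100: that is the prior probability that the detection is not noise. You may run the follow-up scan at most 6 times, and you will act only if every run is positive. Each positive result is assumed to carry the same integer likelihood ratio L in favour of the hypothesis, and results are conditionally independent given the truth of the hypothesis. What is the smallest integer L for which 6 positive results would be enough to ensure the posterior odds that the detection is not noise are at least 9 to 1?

Prior odds = 0.01/0.99 = 1/99.
Target odds = 9.
Need L⁶ ≥ 9 ÷ (1/99) = 891.
3⁶ = 729 < 891 ≤ 4096 = 4⁶, so L = 4.

4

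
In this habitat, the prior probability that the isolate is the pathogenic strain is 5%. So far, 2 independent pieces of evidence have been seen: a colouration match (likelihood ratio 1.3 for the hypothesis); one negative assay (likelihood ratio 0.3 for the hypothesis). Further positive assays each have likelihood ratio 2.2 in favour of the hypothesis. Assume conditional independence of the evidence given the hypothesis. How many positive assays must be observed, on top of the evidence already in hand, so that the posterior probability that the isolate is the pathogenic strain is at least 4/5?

7

Prior odds = 0.05/0.95 = 1/19.
Combined Bayes factor of the evidence already in hand = 1.3 × 0.3 = 0.39.
Odds after that evidence = (1/19) × 0.39 = 39/1900.
Target odds = 0.8/0.2 = 4.
Need 2.2ⁿ ≥ 4 ÷ (39/1900) = 7600/39.
2.2⁶ = 1771561/15625 falls short of 7600/39 but 2.2⁷ = 19487171/78125 reaches it, so n = 7.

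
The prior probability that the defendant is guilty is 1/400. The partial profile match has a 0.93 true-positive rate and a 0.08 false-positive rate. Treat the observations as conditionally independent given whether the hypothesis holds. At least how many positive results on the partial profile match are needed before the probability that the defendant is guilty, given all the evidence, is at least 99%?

5

Prior odds = 0.0025/0.9975 = 1/399.
Likelihood ratio of a positive result = 0.93/0.08 = 11.625.
Target posterior odds = 0.99/0.01 = 99.
Need (1/399) × 11.625ⁿ ≥ 99, i.e. 11.625ⁿ ≥ 39501.
11.625⁴ = 74805201/4096 falls short of 39501 but 11.625⁵ ≈212307 reaches it, so n = 5.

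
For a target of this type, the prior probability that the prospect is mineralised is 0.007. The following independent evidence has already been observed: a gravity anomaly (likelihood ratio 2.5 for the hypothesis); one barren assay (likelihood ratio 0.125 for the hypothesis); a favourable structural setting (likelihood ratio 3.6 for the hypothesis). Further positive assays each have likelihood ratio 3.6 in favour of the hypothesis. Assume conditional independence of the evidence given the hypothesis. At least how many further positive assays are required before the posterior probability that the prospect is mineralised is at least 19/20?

Prior odds = 0.007/0.993 = 7/993.
Combined Bayes factor of the evidence already in hand = 2.5 × 0.125 × 3.6 = 1.125.
Odds after that evidence = (7/993) × 1.125 = 21/2648.
Target odds = 0.95/0.05 = 19.
Need 3.6ⁿ ≥ 19 ÷ (21/2648) = 50312/21.
3.6⁶ = 34012224/15625 falls short of 50312/21 but 3.6⁷ = 612220032/78125 reaches it, so n = 7.

7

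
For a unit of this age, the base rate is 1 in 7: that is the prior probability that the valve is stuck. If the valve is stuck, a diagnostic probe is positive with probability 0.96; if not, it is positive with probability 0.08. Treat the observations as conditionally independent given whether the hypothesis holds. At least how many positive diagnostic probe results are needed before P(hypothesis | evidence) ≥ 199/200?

Prior odds = (1/7)/(6/7) = 1/6.
Likelihood ratio of a positive = 0.96/0.08 = 12.
Target posterior odds = 0.995/0.005 = 199.
Require 12ⁿ ≥ 199 ÷ (1/6) = 1194.
12² = 144 falls short of 1194 but 12³ = 1728 reaches it, so n = 3.

3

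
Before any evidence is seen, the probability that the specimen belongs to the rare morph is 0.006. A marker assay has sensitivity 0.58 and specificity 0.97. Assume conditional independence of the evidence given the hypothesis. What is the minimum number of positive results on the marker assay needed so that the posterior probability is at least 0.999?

Prior odds = 0.006/0.994 = 3/497.
False-positive rate = 1 − 0.97 = 0.03; likelihood ratio of a positive = 0.58/0.03 = 58/3.
Target odds: 0.999 ÷ 0.001 = 999.
Require (58/3)ⁿ ≥ 999 ÷ (3/497) = 165501.
(58/3)⁴ = 11316496/81 falls short of 165501 but (58/3)⁵ = 656356768/243 reaches it, so n = 5.

5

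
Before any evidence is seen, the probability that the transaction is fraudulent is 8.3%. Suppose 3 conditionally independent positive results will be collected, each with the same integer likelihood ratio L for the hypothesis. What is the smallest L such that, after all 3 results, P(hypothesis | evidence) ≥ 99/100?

11

Prior odds = 0.083/0.917 = 83/917.
Target odds = 0.99/0.01 = 99.
Need L³ ≥ 99 ÷ (83/917) = 90783/83.
10³ = 1000 < 90783/83 ≤ 1331 = 11³, so L = 11.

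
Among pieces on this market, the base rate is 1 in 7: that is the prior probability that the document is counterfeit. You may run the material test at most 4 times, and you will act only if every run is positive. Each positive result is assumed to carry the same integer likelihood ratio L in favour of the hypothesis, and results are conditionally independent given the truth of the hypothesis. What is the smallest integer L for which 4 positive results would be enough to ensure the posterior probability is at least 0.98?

Prior odds = (1/7)/(6/7) = 1/6.
Target odds = 0.98/0.02 = 49.
Need L⁴ ≥ 49 ÷ (1/6) = 294.
4⁴ = 256 < 294 ≤ 625 = 5⁴, so L = 5.

5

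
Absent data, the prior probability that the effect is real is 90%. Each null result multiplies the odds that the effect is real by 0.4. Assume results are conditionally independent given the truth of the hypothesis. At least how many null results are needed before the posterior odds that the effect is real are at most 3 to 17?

Prior odds: 0.9 ÷ 0.1 = 9.
Likelihood ratio per null result = 0.4.
Target odds = 3/17.
Require 0.4ⁿ ≤ 3/17 ÷ 9 = 1/51.
0.4⁴ = 0.0256 is still above 1/51 but 0.4⁵ = 0.01024 is at or below it, so n = 5.

5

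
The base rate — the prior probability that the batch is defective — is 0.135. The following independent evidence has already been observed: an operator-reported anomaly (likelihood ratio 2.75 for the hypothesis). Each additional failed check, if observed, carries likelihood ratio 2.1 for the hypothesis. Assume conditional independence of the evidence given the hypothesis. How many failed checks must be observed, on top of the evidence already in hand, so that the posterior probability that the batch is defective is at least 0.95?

6

Prior odds = 0.135/0.865 = 27/173.
Bayes factor of the evidence already in hand = 2.75.
Odds after that evidence = (27/173) × 2.75 = 297/692.
Target odds = 0.95/0.05 = 19.
Need 2.1ⁿ ≥ 19 ÷ (297/692) = 13148/297.
2.1⁵ = 4084101/100000 falls short of 13148/297 but 2.1⁶ = 85766121/1000000 reaches it, so n = 6.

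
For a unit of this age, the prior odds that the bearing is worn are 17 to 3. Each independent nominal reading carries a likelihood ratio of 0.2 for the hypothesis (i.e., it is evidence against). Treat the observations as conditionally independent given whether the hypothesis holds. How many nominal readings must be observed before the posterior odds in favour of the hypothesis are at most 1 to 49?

Prior odds = 17/3.
Likelihood ratio per nominal reading = 0.2.
Target odds = 1/49.
Require 0.2ⁿ ≤ 1/49 ÷ (17/3) = 3/833.
0.2³ = 0.008 is still above 3/833 but 0.2⁴ = 0.0016 is at or below it, so n = 4.

4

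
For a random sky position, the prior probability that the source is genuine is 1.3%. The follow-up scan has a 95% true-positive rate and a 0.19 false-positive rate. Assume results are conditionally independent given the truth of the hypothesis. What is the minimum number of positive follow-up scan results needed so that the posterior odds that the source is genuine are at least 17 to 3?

Prior odds: 0.013 ÷ 0.987 = 13/987.
Likelihood ratio of a positive result = 0.95/0.19 = 5.
Target odds = 17/3.
Require 5ⁿ ≥ 17/3 ÷ (13/987) = 5593/13.
5³ = 125 falls short of 5593/13 but 5⁴ = 625 reaches it, so n = 4.

4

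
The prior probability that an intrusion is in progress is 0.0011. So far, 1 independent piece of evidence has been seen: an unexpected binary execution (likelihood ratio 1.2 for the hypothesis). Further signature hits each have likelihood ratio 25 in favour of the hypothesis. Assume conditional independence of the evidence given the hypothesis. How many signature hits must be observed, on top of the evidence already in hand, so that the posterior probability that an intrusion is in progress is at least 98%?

4

Prior odds = 0.0011/0.9989 = 11/9989.
Bayes factor of the evidence already in hand = 1.2.
Odds after that evidence = (11/9989) × 1.2 = 66/49945.
Target odds = 0.98/0.02 = 49.
Need 25ⁿ ≥ 49 ÷ (66/49945) = 2447305/66.
25³ = 15625 falls short of 2447305/66 but 25⁴ = 390625 reaches it, so n = 4.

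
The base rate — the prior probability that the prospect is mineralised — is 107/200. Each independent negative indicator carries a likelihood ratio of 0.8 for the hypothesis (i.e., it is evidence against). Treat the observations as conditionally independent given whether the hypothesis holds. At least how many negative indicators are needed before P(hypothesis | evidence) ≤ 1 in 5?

7

Prior odds = 0.535/0.465 = 107/93.
Likelihood ratio per negative indicator = 0.8.
Target posterior odds = 0.2/0.8 = 0.25.
Need (107/93) × 0.8ⁿ ≤ 0.25, i.e. 0.8ⁿ ≤ 93/428.
0.8⁶ = 4096/15625 is still above 93/428 but 0.8⁷ = 16384/78125 is at or below it, so n = 7.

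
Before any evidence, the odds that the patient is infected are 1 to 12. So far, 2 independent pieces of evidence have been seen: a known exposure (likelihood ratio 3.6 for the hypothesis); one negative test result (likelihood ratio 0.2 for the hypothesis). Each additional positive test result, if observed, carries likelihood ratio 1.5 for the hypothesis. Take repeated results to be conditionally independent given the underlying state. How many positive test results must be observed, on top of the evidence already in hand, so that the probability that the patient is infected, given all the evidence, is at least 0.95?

15

Prior odds = 1/12.
Combined Bayes factor of the evidence already in hand = 3.6 × 0.2 = 0.72.
Odds after that evidence = (1/12) × 0.72 = 0.06.
Target odds = 0.95/0.05 = 19.
Need 1.5ⁿ ≥ 19 ÷ 0.06 = 950/3.
1.5¹⁴ = 4782969/16384 falls short of 950/3 but 1.5¹⁵ = 14348907/32768 reaches it, so n = 15.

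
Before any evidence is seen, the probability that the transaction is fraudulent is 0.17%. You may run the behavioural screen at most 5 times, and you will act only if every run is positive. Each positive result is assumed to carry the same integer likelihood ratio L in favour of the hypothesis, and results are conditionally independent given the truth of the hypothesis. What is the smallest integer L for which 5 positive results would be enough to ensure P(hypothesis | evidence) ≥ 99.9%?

Prior odds = 0.0017/0.9983 = 17/9983.
Target odds = 0.999/0.001 = 999.
Need L⁵ ≥ 999 ÷ (17/9983) = 9973017/17.
14⁵ = 537824 < 9973017/17 ≤ 759375 = 15⁵, so L = 15.

15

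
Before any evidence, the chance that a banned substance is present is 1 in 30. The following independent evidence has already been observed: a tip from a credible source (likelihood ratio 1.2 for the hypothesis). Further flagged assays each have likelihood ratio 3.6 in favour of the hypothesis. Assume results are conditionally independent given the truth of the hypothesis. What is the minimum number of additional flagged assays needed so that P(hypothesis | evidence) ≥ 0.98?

6

Prior odds = (1/30)/(29/30) = 1/29.
Bayes factor of the evidence already in hand = 1.2.
Odds after that evidence = (1/29) × 1.2 = 6/145.
Target odds = 0.98/0.02 = 49.
Need 3.6ⁿ ≥ 49 ÷ (6/145) = 7105/6.
3.6⁵ = 604.66176 falls short of 7105/6 but 3.6⁶ = 34012224/15625 reaches it, so n = 6.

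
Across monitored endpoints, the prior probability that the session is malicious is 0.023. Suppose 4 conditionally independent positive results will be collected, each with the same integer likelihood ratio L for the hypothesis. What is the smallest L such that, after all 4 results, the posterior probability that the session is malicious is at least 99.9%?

Prior odds = 0.023/0.977 = 23/977.
Target odds = 0.999/0.001 = 999.
Need L⁴ ≥ 999 ÷ (23/977) = 976023/23.
14⁴ = 38416 < 976023/23 ≤ 50625 = 15⁴, so L = 15.

15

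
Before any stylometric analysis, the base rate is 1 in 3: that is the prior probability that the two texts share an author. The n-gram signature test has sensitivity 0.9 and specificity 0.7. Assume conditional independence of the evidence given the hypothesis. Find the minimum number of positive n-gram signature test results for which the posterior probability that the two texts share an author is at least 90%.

Prior odds: (1/3) ÷ (2/3) = 0.5.
False-positive rate = 1 − 0.7 = 0.3; likelihood ratio of a positive = 0.9/0.3 = 3.
Target odds: 0.9 ÷ 0.1 = 9.
Require 3ⁿ ≥ 9 ÷ 0.5 = 18.
3² = 9 falls short of 18 but 3³ = 27 reaches it, so n = 3.

3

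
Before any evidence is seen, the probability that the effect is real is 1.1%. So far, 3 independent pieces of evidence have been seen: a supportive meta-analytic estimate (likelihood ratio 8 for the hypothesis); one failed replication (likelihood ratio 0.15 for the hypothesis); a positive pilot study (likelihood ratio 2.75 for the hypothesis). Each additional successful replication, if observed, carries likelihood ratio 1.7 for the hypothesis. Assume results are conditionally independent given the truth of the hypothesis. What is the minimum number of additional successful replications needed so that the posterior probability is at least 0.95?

12

Prior odds = 0.011/0.989 = 11/989.
Combined Bayes factor of the evidence already in hand = 8 × 0.15 × 2.75 = 3.3.
Odds after that evidence = (11/989) × 3.3 = 363/9890.
Target odds = 0.95/0.05 = 19.
Need 1.7ⁿ ≥ 19 ÷ (363/9890) = 187910/363.
1.7¹¹ ≈342.719 falls short of 187910/363 but 1.7¹² ≈582.622 reaches it, so n = 12.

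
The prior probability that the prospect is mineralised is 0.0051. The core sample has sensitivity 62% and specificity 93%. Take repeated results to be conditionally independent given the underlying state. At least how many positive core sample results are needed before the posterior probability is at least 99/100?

Prior odds: 0.0051 ÷ 0.9949 = 51/9949.
False-positive rate = 1 − 0.93 = 0.07; likelihood ratio of a positive = 0.62/0.07 = 62/7.
Target odds: 0.99 ÷ 0.01 = 99.
Require (62/7)ⁿ ≥ 99 ÷ (51/9949) = 328317/17.
(62/7)⁴ = 14776336/2401 falls short of 328317/17 but (62/7)⁵ = 916132832/16807 reaches it, so n = 5.

5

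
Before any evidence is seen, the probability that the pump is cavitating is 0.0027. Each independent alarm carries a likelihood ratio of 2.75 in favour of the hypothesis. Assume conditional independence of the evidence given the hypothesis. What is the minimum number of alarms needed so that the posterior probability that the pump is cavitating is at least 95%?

9

Prior odds = 0.0027/0.9973 = 27/9973.
Likelihood ratio per alarm = 2.75.
Target odds: 0.95 ÷ 0.05 = 19.
Need (27/9973) × 2.75ⁿ ≥ 19, i.e. 2.75ⁿ ≥ 189487/27.
2.75⁸ = 214358881/65536 falls short of 189487/27 but 2.75⁹ ≈8994.86 reaches it, so n = 9.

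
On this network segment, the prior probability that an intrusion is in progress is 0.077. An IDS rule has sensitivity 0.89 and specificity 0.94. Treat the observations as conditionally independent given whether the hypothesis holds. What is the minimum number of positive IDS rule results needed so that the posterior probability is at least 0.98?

3

Prior odds = 0.077/0.923 = 77/923.
False-positive rate = 1 − 0.94 = 0.06; likelihood ratio of a positive = 0.89/0.06 = 89/6.
Target odds: 0.98 ÷ 0.02 = 49.
Need (77/923) × (89/6)ⁿ ≥ 49, i.e. (89/6)ⁿ ≥ 6461/11.
(89/6)² = 7921/36 falls short of 6461/11 but (89/6)³ = 704969/216 reaches it, so n = 3.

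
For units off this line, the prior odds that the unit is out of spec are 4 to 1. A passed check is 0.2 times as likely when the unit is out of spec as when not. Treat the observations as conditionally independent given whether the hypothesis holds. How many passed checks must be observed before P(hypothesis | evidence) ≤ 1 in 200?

5

Prior odds = 4.
Likelihood ratio per passed check = 0.2.
Target posterior odds = 0.005/0.995 = 1/199.
Require 0.2ⁿ ≤ 1/199 ÷ 4 = 1/796.
0.2⁴ = 0.0016 is still above 1/796 but 0.2⁵ = 0.00032 is at or below it, so n = 5.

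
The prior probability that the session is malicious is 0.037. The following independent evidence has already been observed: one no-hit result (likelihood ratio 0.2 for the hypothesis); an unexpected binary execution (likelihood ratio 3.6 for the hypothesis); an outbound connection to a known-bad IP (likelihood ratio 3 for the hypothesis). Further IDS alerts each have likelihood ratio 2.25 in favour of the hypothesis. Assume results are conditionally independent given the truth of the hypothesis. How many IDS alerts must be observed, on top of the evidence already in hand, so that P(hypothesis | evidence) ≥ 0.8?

5

Prior odds = 0.037/0.963 = 37/963.
Combined Bayes factor of the evidence already in hand = 0.2 × 3.6 × 3 = 2.16.
Odds after that evidence = (37/963) × 2.16 = 222/2675.
Target odds = 0.8/0.2 = 4.
Need 2.25ⁿ ≥ 4 ÷ (222/2675) = 5350/111.
2.25⁴ = 25.62890625 falls short of 5350/111 but 2.25⁵ = 59049/1024 reaches it, so n = 5.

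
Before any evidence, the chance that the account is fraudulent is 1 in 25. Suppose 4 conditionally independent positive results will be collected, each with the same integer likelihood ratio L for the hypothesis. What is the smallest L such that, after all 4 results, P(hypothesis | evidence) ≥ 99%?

7

Prior odds = 0.04/0.96 = 1/24.
Target odds = 0.99/0.01 = 99.
Need L⁴ ≥ 99 ÷ (1/24) = 2376.
6⁴ = 1296 < 2376 ≤ 2401 = 7⁴, so L = 7.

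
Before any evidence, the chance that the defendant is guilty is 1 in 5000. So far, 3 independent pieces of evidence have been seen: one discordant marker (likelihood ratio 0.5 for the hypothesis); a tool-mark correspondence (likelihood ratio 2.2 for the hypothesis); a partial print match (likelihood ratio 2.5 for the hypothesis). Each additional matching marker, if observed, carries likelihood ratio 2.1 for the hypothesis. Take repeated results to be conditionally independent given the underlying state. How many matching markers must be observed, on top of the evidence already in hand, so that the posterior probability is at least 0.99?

17

Prior odds = 0.0002/0.9998 = 1/4999.
Combined Bayes factor of the evidence already in hand = 0.5 × 2.2 × 2.5 = 2.75.
Odds after that evidence = (1/4999) × 2.75 = 11/19996.
Target odds = 0.99/0.01 = 99.
Need 2.1ⁿ ≥ 99 ÷ (11/19996) = 179964.
2.1¹⁶ ≈143057 falls short of 179964 but 2.1¹⁷ ≈300419 reaches it, so n = 17.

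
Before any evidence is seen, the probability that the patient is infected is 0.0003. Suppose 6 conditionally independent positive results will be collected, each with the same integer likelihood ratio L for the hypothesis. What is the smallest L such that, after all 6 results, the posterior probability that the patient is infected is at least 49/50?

8

Prior odds = 0.0003/0.9997 = 3/9997.
Target odds = 0.98/0.02 = 49.
Need L⁶ ≥ 49 ÷ (3/9997) = 489853/3.
7⁶ = 117649 < 489853/3 ≤ 262144 = 8⁶, so L = 8.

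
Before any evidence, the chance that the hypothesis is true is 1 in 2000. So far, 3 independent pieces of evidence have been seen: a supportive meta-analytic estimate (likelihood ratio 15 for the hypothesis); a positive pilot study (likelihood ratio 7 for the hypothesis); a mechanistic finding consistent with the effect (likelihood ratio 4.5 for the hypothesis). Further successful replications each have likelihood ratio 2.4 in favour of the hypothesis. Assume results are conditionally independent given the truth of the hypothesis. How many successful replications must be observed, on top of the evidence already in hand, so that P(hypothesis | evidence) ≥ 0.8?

Prior odds = 0.0005/0.9995 = 1/1999.
Combined Bayes factor of the evidence already in hand = 15 × 7 × 4.5 = 472.5.
Odds after that evidence = (1/1999) × 472.5 = 945/3998.
Target odds = 0.8/0.2 = 4.
Need 2.4ⁿ ≥ 4 ÷ (945/3998) = 15992/945.
2.4³ = 13.824 falls short of 15992/945 but 2.4⁴ = 33.1776 reaches it, so n = 4.

4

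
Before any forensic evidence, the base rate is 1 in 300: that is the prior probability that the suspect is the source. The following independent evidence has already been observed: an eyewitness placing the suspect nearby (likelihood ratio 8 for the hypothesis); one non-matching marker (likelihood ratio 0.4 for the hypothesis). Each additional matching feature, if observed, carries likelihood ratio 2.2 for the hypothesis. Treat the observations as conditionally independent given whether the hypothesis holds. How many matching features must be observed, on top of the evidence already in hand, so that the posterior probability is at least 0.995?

13

Prior odds = (1/300)/(299/300) = 1/299.
Combined Bayes factor of the evidence already in hand = 8 × 0.4 = 3.2.
Odds after that evidence = (1/299) × 3.2 = 16/1495.
Target odds = 0.995/0.005 = 199.
Need 2.2ⁿ ≥ 199 ÷ (16/1495) = 18594.0625.
2.2¹² ≈12855 falls short of 18594.0625 but 2.2¹³ ≈28281 reaches it, so n = 13.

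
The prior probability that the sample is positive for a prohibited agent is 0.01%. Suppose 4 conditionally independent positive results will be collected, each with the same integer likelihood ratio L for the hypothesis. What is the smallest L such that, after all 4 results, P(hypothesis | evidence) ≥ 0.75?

Prior odds = 0.0001/0.9999 = 1/9999.
Target odds = 0.75/0.25 = 3.
Need L⁴ ≥ 3 ÷ (1/9999) = 29997.
13⁴ = 28561 < 29997 ≤ 38416 = 14⁴, so L = 14.

14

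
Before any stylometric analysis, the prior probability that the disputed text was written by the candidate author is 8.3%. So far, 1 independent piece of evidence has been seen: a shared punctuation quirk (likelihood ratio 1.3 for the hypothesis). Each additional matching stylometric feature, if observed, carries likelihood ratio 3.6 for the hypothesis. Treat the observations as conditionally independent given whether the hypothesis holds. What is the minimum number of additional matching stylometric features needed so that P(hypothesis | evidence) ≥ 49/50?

5

Prior odds = 0.083/0.917 = 83/917.
Bayes factor of the evidence already in hand = 1.3.
Odds after that evidence = (83/917) × 1.3 = 1079/9170.
Target odds = 0.98/0.02 = 49.
Need 3.6ⁿ ≥ 49 ÷ (1079/9170) = 449330/1079.
3.6⁴ = 167.9616 falls short of 449330/1079 but 3.6⁵ = 604.66176 reaches it, so n = 5.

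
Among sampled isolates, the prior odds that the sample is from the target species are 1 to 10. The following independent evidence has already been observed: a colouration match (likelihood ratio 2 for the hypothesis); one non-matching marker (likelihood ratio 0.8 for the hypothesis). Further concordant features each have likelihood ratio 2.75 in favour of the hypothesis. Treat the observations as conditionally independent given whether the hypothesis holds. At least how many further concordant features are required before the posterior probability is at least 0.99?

7

Prior odds = 0.1.
Combined Bayes factor of the evidence already in hand = 2 × 0.8 = 1.6.
Odds after that evidence = 0.1 × 1.6 = 0.16.
Target odds = 0.99/0.01 = 99.
Need 2.75ⁿ ≥ 99 ÷ 0.16 = 618.75.
2.75⁶ = 1771561/4096 falls short of 618.75 but 2.75⁷ = 19487171/16384 reaches it, so n = 7.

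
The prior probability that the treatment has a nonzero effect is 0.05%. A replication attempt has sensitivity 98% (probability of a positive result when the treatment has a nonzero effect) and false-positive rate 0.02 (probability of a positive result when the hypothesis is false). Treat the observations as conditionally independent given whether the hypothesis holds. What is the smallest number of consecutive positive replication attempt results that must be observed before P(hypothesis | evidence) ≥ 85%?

3

Prior odds = 0.0005/0.9995 = 1/1999.
Likelihood ratio of a positive result = 0.98/0.02 = 49.
Target odds: 0.85 ÷ 0.15 = 17/3.
Need (1/1999) × 49ⁿ ≥ 17/3, i.e. 49ⁿ ≥ 33983/3.
49² = 2401 falls short of 33983/3 but 49³ = 117649 reaches it, so n = 3.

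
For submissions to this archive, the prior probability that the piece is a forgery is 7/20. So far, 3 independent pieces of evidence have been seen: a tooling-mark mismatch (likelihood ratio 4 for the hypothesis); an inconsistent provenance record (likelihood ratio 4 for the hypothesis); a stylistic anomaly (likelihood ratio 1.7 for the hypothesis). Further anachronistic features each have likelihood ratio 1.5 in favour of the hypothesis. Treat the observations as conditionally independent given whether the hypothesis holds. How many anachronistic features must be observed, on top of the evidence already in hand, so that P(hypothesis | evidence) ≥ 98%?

Prior odds = 0.35/0.65 = 7/13.
Combined Bayes factor of the evidence already in hand = 4 × 4 × 1.7 = 27.2.
Odds after that evidence = (7/13) × 27.2 = 952/65.
Target odds = 0.98/0.02 = 49.
Need 1.5ⁿ ≥ 49 ÷ (952/65) = 455/136.
1.5² = 2.25 falls short of 455/136 but 1.5³ = 3.375 reaches it, so n = 3.

3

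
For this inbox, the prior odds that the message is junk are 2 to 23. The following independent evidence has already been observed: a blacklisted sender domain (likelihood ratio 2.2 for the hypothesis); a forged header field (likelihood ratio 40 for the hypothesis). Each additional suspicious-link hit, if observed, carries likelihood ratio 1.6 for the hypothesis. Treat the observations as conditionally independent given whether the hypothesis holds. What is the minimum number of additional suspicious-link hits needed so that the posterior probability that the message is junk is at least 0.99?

6

Prior odds = 2/23.
Combined Bayes factor of the evidence already in hand = 2.2 × 40 = 88.
Odds after that evidence = (2/23) × 88 = 176/23.
Target odds = 0.99/0.01 = 99.
Need 1.6ⁿ ≥ 99 ÷ (176/23) = 12.9375.
1.6⁵ = 10.48576 falls short of 12.9375 but 1.6⁶ = 262144/15625 reaches it, so n = 6.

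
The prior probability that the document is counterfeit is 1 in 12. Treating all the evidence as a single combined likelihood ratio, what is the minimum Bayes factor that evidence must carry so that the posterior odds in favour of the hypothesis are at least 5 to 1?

55

Prior odds = (1/12)/(11/12) = 1/11.
Target odds = 5.
Required Bayes factor = 5 ÷ (1/11) = 55.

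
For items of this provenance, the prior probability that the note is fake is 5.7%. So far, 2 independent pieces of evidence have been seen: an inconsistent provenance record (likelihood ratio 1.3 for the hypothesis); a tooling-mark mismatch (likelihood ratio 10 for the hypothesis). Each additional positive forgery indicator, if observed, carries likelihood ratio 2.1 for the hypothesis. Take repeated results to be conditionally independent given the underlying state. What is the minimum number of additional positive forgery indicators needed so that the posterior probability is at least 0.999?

10

Prior odds = 0.057/0.943 = 57/943.
Combined Bayes factor of the evidence already in hand = 1.3 × 10 = 13.
Odds after that evidence = (57/943) × 13 = 741/943.
Target odds = 0.999/0.001 = 999.
Need 2.1ⁿ ≥ 999 ÷ (741/943) = 314019/247.
2.1⁹ ≈794.28 falls short of 314019/247 but 2.1¹⁰ ≈1667.99 reaches it, so n = 10.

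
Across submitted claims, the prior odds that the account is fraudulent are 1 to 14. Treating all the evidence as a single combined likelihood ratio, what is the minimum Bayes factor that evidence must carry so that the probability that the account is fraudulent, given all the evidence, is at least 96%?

Prior odds = 1/14.
Target odds = 0.96/0.04 = 24.
Required Bayes factor = 24 ÷ (1/14) = 336.

336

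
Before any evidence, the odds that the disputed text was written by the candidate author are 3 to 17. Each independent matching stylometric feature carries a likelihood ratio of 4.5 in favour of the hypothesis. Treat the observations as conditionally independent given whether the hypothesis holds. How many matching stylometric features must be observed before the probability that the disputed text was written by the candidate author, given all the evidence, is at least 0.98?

Prior odds = 3/17.
Likelihood ratio per matching stylometric feature = 4.5.
Target odds: 0.98 ÷ 0.02 = 49.
Need (3/17) × 4.5ⁿ ≥ 49, i.e. 4.5ⁿ ≥ 833/3.
4.5³ = 91.125 falls short of 833/3 but 4.5⁴ = 410.0625 reaches it, so n = 4.

4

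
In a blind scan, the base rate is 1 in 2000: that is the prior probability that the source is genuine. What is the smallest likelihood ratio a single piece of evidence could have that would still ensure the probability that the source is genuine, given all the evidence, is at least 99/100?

197901

Prior odds = 0.0005/0.9995 = 1/1999.
Target odds = 0.99/0.01 = 99.
Required Bayes factor = 99 ÷ (1/1999) = 197901.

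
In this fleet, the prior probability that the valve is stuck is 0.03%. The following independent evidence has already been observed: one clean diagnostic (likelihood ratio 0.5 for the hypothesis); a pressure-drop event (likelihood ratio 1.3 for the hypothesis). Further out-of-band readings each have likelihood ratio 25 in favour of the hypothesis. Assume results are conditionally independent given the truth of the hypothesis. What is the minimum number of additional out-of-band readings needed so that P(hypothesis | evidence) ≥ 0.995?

5

Prior odds = 0.0003/0.9997 = 3/9997.
Combined Bayes factor of the evidence already in hand = 0.5 × 1.3 = 0.65.
Odds after that evidence = (3/9997) × 0.65 = 3/15380.
Target odds = 0.995/0.005 = 199.
Need 25ⁿ ≥ 199 ÷ (3/15380) = 3060620/3.
25⁴ = 390625 falls short of 3060620/3 but 25⁵ = 9765625 reaches it, so n = 5.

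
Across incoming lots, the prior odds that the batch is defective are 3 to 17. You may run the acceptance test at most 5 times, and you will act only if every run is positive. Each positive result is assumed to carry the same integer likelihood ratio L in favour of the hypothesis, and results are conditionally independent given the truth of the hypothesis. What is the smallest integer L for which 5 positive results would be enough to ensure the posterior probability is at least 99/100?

Prior odds = 3/17.
Target odds = 0.99/0.01 = 99.
Need L⁵ ≥ 99 ÷ (3/17) = 561.
3⁵ = 243 < 561 ≤ 1024 = 4⁵, so L = 4.

4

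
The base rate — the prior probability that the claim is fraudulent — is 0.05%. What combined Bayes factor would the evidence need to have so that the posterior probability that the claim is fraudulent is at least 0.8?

Prior odds = 0.0005/0.9995 = 1/1999.
Target odds = 0.8/0.2 = 4.
Required Bayes factor = 4 ÷ (1/1999) = 7996.

7996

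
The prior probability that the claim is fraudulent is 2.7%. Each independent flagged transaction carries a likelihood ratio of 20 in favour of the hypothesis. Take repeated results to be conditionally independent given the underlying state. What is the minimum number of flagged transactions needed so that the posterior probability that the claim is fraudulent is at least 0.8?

Prior odds: 0.027 ÷ 0.973 = 27/973.
Likelihood ratio per flagged transaction = 20.
Target odds: 0.8 ÷ 0.2 = 4.
Need (27/973) × 20ⁿ ≥ 4, i.e. 20ⁿ ≥ 3892/27.
20¹ = 20 falls short of 3892/27 but 20² = 400 reaches it, so n = 2.

2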